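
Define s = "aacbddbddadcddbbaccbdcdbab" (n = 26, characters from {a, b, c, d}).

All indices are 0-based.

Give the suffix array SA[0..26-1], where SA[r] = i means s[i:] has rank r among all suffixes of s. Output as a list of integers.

rank→(start, suffix):
  0 → (0, 'aacbddbddadcddbbaccbdcdbab')
  1 → (24, 'ab')
  2 → (1, 'acbddbddadcddbbaccbdcdbab')
  3 → (16, 'accbdcdbab')
  4 → (9, 'adcddbbaccbdcdbab')
  5 → (25, 'b')
  6 → (23, 'bab')
  7 → (15, 'baccbdcdbab')
  8 → (14, 'bbaccbdcdbab')
  9 → (19, 'bdcdbab')
  10 → (6, 'bddadcddbbaccbdcdbab')
  11 → (3, 'bddbddadcddbbaccbdcdbab')
  12 → (18, 'cbdcdbab')
  13 → (2, 'cbddbddadcddbbaccbdcdbab')
  14 → (17, 'ccbdcdbab')
  15 → (21, 'cdbab')
  16 → (11, 'cddbbaccbdcdbab')
  17 → (8, 'dadcddbbaccbdcdbab')
  18 → (22, 'dbab')
  19 → (13, 'dbbaccbdcdbab')
  20 → (5, 'dbddadcddbbaccbdcdbab')
  21 → (20, 'dcdbab')
  22 → (10, 'dcddbbaccbdcdbab')
  23 → (7, 'ddadcddbbaccbdcdbab')
  24 → (12, 'ddbbaccbdcdbab')
  25 → (4, 'ddbddadcddbbaccbdcdbab')

[0, 24, 1, 16, 9, 25, 23, 15, 14, 19, 6, 3, 18, 2, 17, 21, 11, 8, 22, 13, 5, 20, 10, 7, 12, 4]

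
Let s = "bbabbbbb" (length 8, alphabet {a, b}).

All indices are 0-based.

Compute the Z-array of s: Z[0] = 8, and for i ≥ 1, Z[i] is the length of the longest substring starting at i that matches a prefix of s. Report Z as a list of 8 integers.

[8, 1, 0, 2, 2, 2, 2, 1]

Z[0]=8
i=1: i≥r, start 0; Z[1]=1 extend→box=[1,2)
i=2: i≥r, start 0; Z[2]=0
i=3: i≥r, start 0; Z[3]=2 extend→box=[3,5)
i=4: min(r-i=1, Z[1]=1)=1; Z[4]=2 extend→box=[4,6)
i=5: min(r-i=1, Z[1]=1)=1; Z[5]=2 extend→box=[5,7)
i=6: min(r-i=1, Z[1]=1)=1; Z[6]=2 extend→box=[6,8)
i=7: min(r-i=1, Z[1]=1)=1; Z[7]=1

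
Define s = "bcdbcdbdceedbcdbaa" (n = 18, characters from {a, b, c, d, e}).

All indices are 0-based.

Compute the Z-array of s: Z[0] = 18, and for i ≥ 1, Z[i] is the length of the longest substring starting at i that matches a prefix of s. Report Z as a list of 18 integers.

Z[0]=18
i=1: outside box; Z[1]=0
i=2: outside box; Z[2]=0
i=3: outside box; Z[3]=4 scan→box=[3,7)
i=4: min(r-i=3, Z[1]=0)=0; Z[4]=0
i=5: min(r-i=2, Z[2]=0)=0; Z[5]=0
i=6: min(r-i=1, Z[3]=4)=1; Z[6]=1
i=7: outside box; Z[7]=0
i=8: outside box; Z[8]=0
i=9: outside box; Z[9]=0
i=10: outside box; Z[10]=0
i=11: outside box; Z[11]=0
i=12: outside box; Z[12]=4 scan→box=[12,16)
i=13: min(r-i=3, Z[1]=0)=0; Z[13]=0
i=14: min(r-i=2, Z[2]=0)=0; Z[14]=0
i=15: min(r-i=1, Z[3]=4)=1; Z[15]=1
i=16: outside box; Z[16]=0
i=17: outside box; Z[17]=0

[18, 0, 0, 4, 0, 0, 1, 0, 0, 0, 0, 0, 4, 0, 0, 1, 0, 0]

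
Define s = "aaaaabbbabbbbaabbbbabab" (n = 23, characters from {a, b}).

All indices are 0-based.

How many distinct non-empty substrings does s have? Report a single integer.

sorted suffixes:
  #0 SA[0]=0  'aaaaabbbabbbbaabbbbabab'
  #1 SA[1]=1  'aaaabbbabbbbaabbbbabab'
  #2 SA[2]=2  'aaabbbabbbbaabbbbabab'
  #3 SA[3]=3  'aabbbabbbbaabbbbabab'
  #4 SA[4]=13  'aabbbbabab'
  #5 SA[5]=21  'ab'
  #6 SA[6]=19  'abab'
  #7 SA[7]=4  'abbbabbbbaabbbbabab'
  #8 SA[8]=8  'abbbbaabbbbabab'
  #9 SA[9]=14  'abbbbabab'
  #10 SA[10]=22  'b'
  #11 SA[11]=12  'baabbbbabab'
  #12 SA[12]=20  'bab'
  #13 SA[13]=18  'babab'
  #14 SA[14]=7  'babbbbaabbbbabab'
  #15 SA[15]=11  'bbaabbbbabab'
  #16 SA[16]=17  'bbabab'
  #17 SA[17]=6  'bbabbbbaabbbbabab'
  #18 SA[18]=10  'bbbaabbbbabab'
  #19 SA[19]=16  'bbbabab'
  #20 SA[20]=5  'bbbabbbbaabbbbabab'
  #21 SA[21]=9  'bbbbaabbbbabab'
  #22 SA[22]=15  'bbbbabab'

SA = [0, 1, 2, 3, 13, 21, 19, 4, 8, 14, 22, 12, 20, 18, 7, 11, 17, 6, 10, 16, 5, 9, 15]
rank  pair      lcp
   1  s[0:],s[1:]  4  'aaaa'
   2  s[1:],s[2:]  3  'aaa'
   3  s[2:],s[3:]  2  'aa'
   4  s[3:],s[13:]  5  'aabbb'
   5  s[13:],s[21:]  1  'a'
   6  s[21:],s[19:]  2  'ab'
   7  s[19:],s[4:]  2  'ab'
   8  s[4:],s[8:]  4  'abbb'
   9  s[8:],s[14:]  6  'abbbba'
  10  s[14:],s[22:]  0  ''
  11  s[22:],s[12:]  1  'b'
  12  s[12:],s[20:]  2  'ba'
  13  s[20:],s[18:]  3  'bab'
  14  s[18:],s[7:]  3  'bab'
  15  s[7:],s[11:]  1  'b'
  16  s[11:],s[17:]  3  'bba'
  17  s[17:],s[6:]  4  'bbab'
  18  s[6:],s[10:]  2  'bb'
  19  s[10:],s[16:]  4  'bbba'
  20  s[16:],s[5:]  5  'bbbab'
  21  s[5:],s[9:]  3  'bbb'
  22  s[9:],s[15:]  5  'bbbba'

n(n+1)/2 = 23·24/2 = 276
Σ LCP = 0 + 4 + 3 + 2 + 5 + 1 + 2 + 2 + 4 + 6 + 0 + 1 + 2 + 3 + 3 + 1 + 3 + 4 + 2 + 4 + 5 + 3 + 5 = 65
distinct = 276 − 65 = 211

211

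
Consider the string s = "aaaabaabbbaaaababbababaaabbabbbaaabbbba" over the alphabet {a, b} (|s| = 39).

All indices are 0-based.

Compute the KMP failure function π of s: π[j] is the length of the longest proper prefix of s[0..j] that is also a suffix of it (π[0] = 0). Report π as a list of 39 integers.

π[0] = 0
j=1 s[j]='a': π[1]=1 (border 'a')
j=2 s[j]='a': π[2]=2 (border 'aa')
j=3 s[j]='a': π[3]=3 (border 'aaa')
j=4 s[j]='b': k: 3→2→1→0; π[4]=0 (border '')
j=5 s[j]='a': π[5]=1 (border 'a')
j=6 s[j]='a': π[6]=2 (border 'aa')
j=7 s[j]='b': k: 2→1→0; π[7]=0 (border '')
j=8 s[j]='b': π[8]=0 (border '')
j=9 s[j]='b': π[9]=0 (border '')
j=10 s[j]='a': π[10]=1 (border 'a')
j=11 s[j]='a': π[11]=2 (border 'aa')
j=12 s[j]='a': π[12]=3 (border 'aaa')
j=13 s[j]='a': π[13]=4 (border 'aaaa')
j=14 s[j]='b': π[14]=5 (border 'aaaab')
j=15 s[j]='a': π[15]=6 (border 'aaaaba')
j=16 s[j]='b': k: 6→1→0; π[16]=0 (border '')
j=17 s[j]='b': π[17]=0 (border '')
j=18 s[j]='a': π[18]=1 (border 'a')
j=19 s[j]='b': k: 1→0; π[19]=0 (border '')
j=20 s[j]='a': π[20]=1 (border 'a')
j=21 s[j]='b': k: 1→0; π[21]=0 (border '')
j=22 s[j]='a': π[22]=1 (border 'a')
j=23 s[j]='a': π[23]=2 (border 'aa')
j=24 s[j]='a': π[24]=3 (border 'aaa')
j=25 s[j]='b': k: 3→2→1→0; π[25]=0 (border '')
j=26 s[j]='b': π[26]=0 (border '')
j=27 s[j]='a': π[27]=1 (border 'a')
j=28 s[j]='b': k: 1→0; π[28]=0 (border '')
j=29 s[j]='b': π[29]=0 (border '')
j=30 s[j]='b': π[30]=0 (border '')
j=31 s[j]='a': π[31]=1 (border 'a')
j=32 s[j]='a': π[32]=2 (border 'aa')
j=33 s[j]='a': π[33]=3 (border 'aaa')
j=34 s[j]='b': k: 3→2→1→0; π[34]=0 (border '')
j=35 s[j]='b': π[35]=0 (border '')
j=36 s[j]='b': π[36]=0 (border '')
j=37 s[j]='b': π[37]=0 (border '')
j=38 s[j]='a': π[38]=1 (border 'a')

[0, 1, 2, 3, 0, 1, 2, 0, 0, 0, 1, 2, 3, 4, 5, 6, 0, 0, 1, 0, 1, 0, 1, 2, 3, 0, 0, 1, 0, 0, 0, 1, 2, 3, 0, 0, 0, 0, 1]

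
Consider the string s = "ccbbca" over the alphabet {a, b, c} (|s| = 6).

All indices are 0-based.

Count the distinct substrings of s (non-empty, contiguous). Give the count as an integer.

18

rank | idx | suffix
   0 |   5 | a
   1 |   2 | bbca
   2 |   3 | bca
   3 |   4 | ca
   4 |   1 | cbbca
   5 |   0 | ccbbca

SA = [5, 2, 3, 4, 1, 0]
rank  pair      lcp
   1  s[5:],s[2:]  0  ''
   2  s[2:],s[3:]  1  'b'
   3  s[3:],s[4:]  0  ''
   4  s[4:],s[1:]  1  'c'
   5  s[1:],s[0:]  1  'c'

n(n+1)/2 = 6·7/2 = 21
Σ LCP = 0 + 0 + 1 + 0 + 1 + 1 = 3
distinct = 21 − 3 = 18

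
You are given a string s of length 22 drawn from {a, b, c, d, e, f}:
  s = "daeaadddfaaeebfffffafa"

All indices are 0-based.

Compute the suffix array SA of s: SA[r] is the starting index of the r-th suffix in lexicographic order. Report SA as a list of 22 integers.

rank→(start, suffix):
  0 → (21, 'a')
  1 → (3, 'aadddfaaeebfffffafa')
  2 → (9, 'aaeebfffffafa')
  3 → (4, 'adddfaaeebfffffafa')
  4 → (1, 'aeaadddfaaeebfffffafa')
  5 → (10, 'aeebfffffafa')
  6 → (19, 'afa')
  7 → (13, 'bfffffafa')
  8 → (0, 'daeaadddfaaeebfffffafa')
  9 → (5, 'dddfaaeebfffffafa')
  10 → (6, 'ddfaaeebfffffafa')
  11 → (7, 'dfaaeebfffffafa')
  12 → (2, 'eaadddfaaeebfffffafa')
  13 → (12, 'ebfffffafa')
  14 → (11, 'eebfffffafa')
  15 → (20, 'fa')
  16 → (8, 'faaeebfffffafa')
  17 → (18, 'fafa')
  18 → (17, 'ffafa')
  19 → (16, 'fffafa')
  20 → (15, 'ffffafa')
  21 → (14, 'fffffafa')

[21, 3, 9, 4, 1, 10, 19, 13, 0, 5, 6, 7, 2, 12, 11, 20, 8, 18, 17, 16, 15, 14]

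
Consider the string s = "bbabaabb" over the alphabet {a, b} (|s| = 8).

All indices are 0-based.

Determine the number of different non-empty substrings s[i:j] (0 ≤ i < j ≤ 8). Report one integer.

27

rank | idx | suffix
   0 |   4 | aabb
   1 |   2 | abaabb
   2 |   5 | abb
   3 |   7 | b
   4 |   3 | baabb
   5 |   1 | babaabb
   6 |   6 | bb
   7 |   0 | bbabaabb

SA = [4, 2, 5, 7, 3, 1, 6, 0]
i: (SA[i-1],SA[i]) lcp shared
  1: (4,2) 1 'a'
  2: (2,5) 2 'ab'
  3: (5,7) 0 ''
  4: (7,3) 1 'b'
  5: (3,1) 2 'ba'
  6: (1,6) 1 'b'
  7: (6,0) 2 'bb'

n(n+1)/2 = 8·9/2 = 36
Σ LCP = 0 + 1 + 2 + 0 + 1 + 2 + 1 + 2 = 9
distinct = 36 − 9 = 27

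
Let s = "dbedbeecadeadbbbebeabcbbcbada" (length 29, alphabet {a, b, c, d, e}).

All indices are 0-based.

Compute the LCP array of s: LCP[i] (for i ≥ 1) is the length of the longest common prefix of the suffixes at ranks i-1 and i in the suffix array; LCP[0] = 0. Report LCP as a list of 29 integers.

sorted suffixes:
  #0 SA[0]=28  'a'
  #1 SA[1]=19  'abcbbcbada'
  #2 SA[2]=26  'ada'
  #3 SA[3]=11  'adbbbebeabcbbcbada'
  #4 SA[4]=8  'adeadbbbebeabcbbcbada'
  #5 SA[5]=25  'bada'
  #6 SA[6]=13  'bbbebeabcbbcbada'
  #7 SA[7]=22  'bbcbada'
  #8 SA[8]=14  'bbebeabcbbcbada'
  #9 SA[9]=23  'bcbada'
  #10 SA[10]=20  'bcbbcbada'
  #11 SA[11]=17  'beabcbbcbada'
  #12 SA[12]=15  'bebeabcbbcbada'
  #13 SA[13]=1  'bedbeecadeadbbbebeabcbbcbada'
  #14 SA[14]=4  'beecadeadbbbebeabcbbcbada'
  #15 SA[15]=7  'cadeadbbbebeabcbbcbada'
  #16 SA[16]=24  'cbada'
  #17 SA[17]=21  'cbbcbada'
  #18 SA[18]=27  'da'
  #19 SA[19]=12  'dbbbebeabcbbcbada'
  #20 SA[20]=0  'dbedbeecadeadbbbebeabcbbcbada'
  #21 SA[21]=3  'dbeecadeadbbbebeabcbbcbada'
  #22 SA[22]=9  'deadbbbebeabcbbcbada'
  #23 SA[23]=18  'eabcbbcbada'
  #24 SA[24]=10  'eadbbbebeabcbbcbada'
  #25 SA[25]=16  'ebeabcbbcbada'
  #26 SA[26]=6  'ecadeadbbbebeabcbbcbada'
  #27 SA[27]=2  'edbeecadeadbbbebeabcbbcbada'
  #28 SA[28]=5  'eecadeadbbbebeabcbbcbada'

SA = [28, 19, 26, 11, 8, 25, 13, 22, 14, 23, 20, 17, 15, 1, 4, 7, 24, 21, 27, 12, 0, 3, 9, 18, 10, 16, 6, 2, 5]
i: (SA[i-1],SA[i]) lcp shared
  1: (28,19) 1 'a'
  2: (19,26) 1 'a'
  3: (26,11) 2 'ad'
  4: (11,8) 2 'ad'
  5: (8,25) 0 ''
  6: (25,13) 1 'b'
  7: (13,22) 2 'bb'
  8: (22,14) 2 'bb'
  9: (14,23) 1 'b'
  10: (23,20) 3 'bcb'
  11: (20,17) 1 'b'
  12: (17,15) 2 'be'
  13: (15,1) 2 'be'
  14: (1,4) 2 'be'
  15: (4,7) 0 ''
  16: (7,24) 1 'c'
  17: (24,21) 2 'cb'
  18: (21,27) 0 ''
  19: (27,12) 1 'd'
  20: (12,0) 2 'db'
  21: (0,3) 3 'dbe'
  22: (3,9) 1 'd'
  23: (9,18) 0 ''
  24: (18,10) 2 'ea'
  25: (10,16) 1 'e'
  26: (16,6) 1 'e'
  27: (6,2) 1 'e'
  28: (2,5) 1 'e'

[0, 1, 1, 2, 2, 0, 1, 2, 2, 1, 3, 1, 2, 2, 2, 0, 1, 2, 0, 1, 2, 3, 1, 0, 2, 1, 1, 1, 1]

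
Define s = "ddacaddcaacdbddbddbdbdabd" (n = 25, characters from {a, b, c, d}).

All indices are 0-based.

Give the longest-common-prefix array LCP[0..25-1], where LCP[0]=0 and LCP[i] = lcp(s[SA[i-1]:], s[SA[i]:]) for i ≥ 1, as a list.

rank | idx | suffix
   0 |   8 | aacdbddbddbdbdabd
   1 |  22 | abd
   2 |   2 | acaddcaacdbddbddbdbdabd
   3 |   9 | acdbddbddbdbdabd
   4 |   4 | addcaacdbddbddbdbdabd
   5 |  23 | bd
   6 |  20 | bdabd
   7 |  18 | bdbdabd
   8 |  15 | bddbdbdabd
   9 |  12 | bddbddbdbdabd
  10 |   7 | caacdbddbddbdbdabd
  11 |   3 | caddcaacdbddbddbdbdabd
  12 |  10 | cdbddbddbdbdabd
  13 |  24 | d
  14 |  21 | dabd
  15 |   1 | dacaddcaacdbddbddbdbdabd
  16 |  19 | dbdabd
  17 |  17 | dbdbdabd
  18 |  14 | dbddbdbdabd
  19 |  11 | dbddbddbdbdabd
  20 |   6 | dcaacdbddbddbdbdabd
  21 |   0 | ddacaddcaacdbddbddbdbdabd
  22 |  16 | ddbdbdabd
  23 |  13 | ddbddbdbdabd
  24 |   5 | ddcaacdbddbddbdbdabd

SA = [8, 22, 2, 9, 4, 23, 20, 18, 15, 12, 7, 3, 10, 24, 21, 1, 19, 17, 14, 11, 6, 0, 16, 13, 5]
rank  pair      lcp
   1  s[8:],s[22:]  1  'a'
   2  s[22:],s[2:]  1  'a'
   3  s[2:],s[9:]  2  'ac'
   4  s[9:],s[4:]  1  'a'
   5  s[4:],s[23:]  0  ''
   6  s[23:],s[20:]  2  'bd'
   7  s[20:],s[18:]  2  'bd'
   8  s[18:],s[15:]  2  'bd'
   9  s[15:],s[12:]  5  'bddbd'
  10  s[12:],s[7:]  0  ''
  11  s[7:],s[3:]  2  'ca'
  12  s[3:],s[10:]  1  'c'
  13  s[10:],s[24:]  0  ''
  14  s[24:],s[21:]  1  'd'
  15  s[21:],s[1:]  2  'da'
  16  s[1:],s[19:]  1  'd'
  17  s[19:],s[17:]  3  'dbd'
  18  s[17:],s[14:]  3  'dbd'
  19  s[14:],s[11:]  6  'dbddbd'
  20  s[11:],s[6:]  1  'd'
  21  s[6:],s[0:]  1  'd'
  22  s[0:],s[16:]  2  'dd'
  23  s[16:],s[13:]  4  'ddbd'
  24  s[13:],s[5:]  2  'dd'

[0, 1, 1, 2, 1, 0, 2, 2, 2, 5, 0, 2, 1, 0, 1, 2, 1, 3, 3, 6, 1, 1, 2, 4, 2]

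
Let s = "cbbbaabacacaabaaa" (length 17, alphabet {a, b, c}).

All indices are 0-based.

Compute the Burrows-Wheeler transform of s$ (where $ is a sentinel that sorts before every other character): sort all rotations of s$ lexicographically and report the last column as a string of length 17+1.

aaabcbaacbababcaa$

rank  rotation            last
    0  $cbbbaabacacaabaaa  a
    1  a$cbbbaabacacaabaa  a
    2  aa$cbbbaabacacaaba  a
    3  aaa$cbbbaabacacaab  b
    4  aabaaa$cbbbaabacac  c
    5  aabacacaabaaa$cbbb  b
    6  abaaa$cbbbaabacaca  a
    7  abacacaabaaa$cbbba  a
    8  acaabaaa$cbbbaabac  c
    9  acacaabaaa$cbbbaab  b
   10  baaa$cbbbaabacacaa  a
   11  baabacacaabaaa$cbb  b
   12  bacacaabaaa$cbbbaa  a
   13  bbaabacacaabaaa$cb  b
   14  bbbaabacacaabaaa$c  c
   15  caabaaa$cbbbaabaca  a
   16  cacaabaaa$cbbbaaba  a
   17  cbbbaabacacaabaaa$  $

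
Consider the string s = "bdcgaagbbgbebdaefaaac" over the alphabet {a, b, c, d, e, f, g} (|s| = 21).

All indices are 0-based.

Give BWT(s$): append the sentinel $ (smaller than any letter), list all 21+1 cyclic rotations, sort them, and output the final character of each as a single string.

rank  rotation                last
    0  $bdcgaagbbgbebdaefaaac  c
    1  aaac$bdcgaagbbgbebdaef  f
    2  aac$bdcgaagbbgbebdaefa  a
    3  aagbbgbebdaefaaac$bdcg  g
    4  ac$bdcgaagbbgbebdaefaa  a
    5  aefaaac$bdcgaagbbgbebd  d
    6  agbbgbebdaefaaac$bdcga  a
    7  bbgbebdaefaaac$bdcgaag  g
    8  bdaefaaac$bdcgaagbbgbe  e
    9  bdcgaagbbgbebdaefaaac$  $
   10  bebdaefaaac$bdcgaagbbg  g
   11  bgbebdaefaaac$bdcgaagb  b
   12  c$bdcgaagbbgbebdaefaaa  a
   13  cgaagbbgbebdaefaaac$bd  d
   14  daefaaac$bdcgaagbbgbeb  b
   15  dcgaagbbgbebdaefaaac$b  b
   16  ebdaefaaac$bdcgaagbbgb  b
   17  efaaac$bdcgaagbbgbebda  a
   18  faaac$bdcgaagbbgbebdae  e
   19  gaagbbgbebdaefaaac$bdc  c
   20  gbbgbebdaefaaac$bdcgaa  a
   21  gbebdaefaaac$bdcgaagbb  b

cfagadage$gbadbbbaecab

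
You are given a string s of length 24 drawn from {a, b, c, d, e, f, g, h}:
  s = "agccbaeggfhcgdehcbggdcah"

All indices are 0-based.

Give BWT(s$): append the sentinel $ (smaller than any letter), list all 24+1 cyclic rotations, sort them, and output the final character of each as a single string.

hb$cccdchghggadgagcgbeaef

rank  rotation                   last
    0  $agccbaeggfhcgdehcbggdcah  h
    1  aeggfhcgdehcbggdcah$agccb  b
    2  agccbaeggfhcgdehcbggdcah$  $
    3  ah$agccbaeggfhcgdehcbggdc  c
    4  baeggfhcgdehcbggdcah$agcc  c
    5  bggdcah$agccbaeggfhcgdehc  c
    6  cah$agccbaeggfhcgdehcbggd  d
    7  cbaeggfhcgdehcbggdcah$agc  c
    8  cbggdcah$agccbaeggfhcgdeh  h
    9  ccbaeggfhcgdehcbggdcah$ag  g
   10  cgdehcbggdcah$agccbaeggfh  h
   11  dcah$agccbaeggfhcgdehcbgg  g
   12  dehcbggdcah$agccbaeggfhcg  g
   13  eggfhcgdehcbggdcah$agccba  a
   14  ehcbggdcah$agccbaeggfhcgd  d
   15  fhcgdehcbggdcah$agccbaegg  g
   16  gccbaeggfhcgdehcbggdcah$a  a
   17  gdcah$agccbaeggfhcgdehcbg  g
   18  gdehcbggdcah$agccbaeggfhc  c
   19  gfhcgdehcbggdcah$agccbaeg  g
   20  ggdcah$agccbaeggfhcgdehcb  b
   21  ggfhcgdehcbggdcah$agccbae  e
   22  h$agccbaeggfhcgdehcbggdca  a
   23  hcbggdcah$agccbaeggfhcgde  e
   24  hcgdehcbggdcah$agccbaeggf  f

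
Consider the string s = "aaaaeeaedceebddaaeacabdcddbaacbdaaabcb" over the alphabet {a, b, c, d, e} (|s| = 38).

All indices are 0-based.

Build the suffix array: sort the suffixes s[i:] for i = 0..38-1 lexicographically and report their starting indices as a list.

sorted suffixes:
  #0 SA[0]=0  'aaaaeeaedceebddaaeacabdcddbaacbdaaabcb'
  #1 SA[1]=32  'aaabcb'
  #2 SA[2]=1  'aaaeeaedceebddaaeacabdcddbaacbdaaabcb'
  #3 SA[3]=33  'aabcb'
  #4 SA[4]=27  'aacbdaaabcb'
  #5 SA[5]=15  'aaeacabdcddbaacbdaaabcb'
  #6 SA[6]=2  'aaeeaedceebddaaeacabdcddbaacbdaaabcb'
  #7 SA[7]=34  'abcb'
  #8 SA[8]=20  'abdcddbaacbdaaabcb'
  #9 SA[9]=18  'acabdcddbaacbdaaabcb'
  #10 SA[10]=28  'acbdaaabcb'
  #11 SA[11]=16  'aeacabdcddbaacbdaaabcb'
  #12 SA[12]=6  'aedceebddaaeacabdcddbaacbdaaabcb'
  #13 SA[13]=3  'aeeaedceebddaaeacabdcddbaacbdaaabcb'
  #14 SA[14]=37  'b'
  #15 SA[15]=26  'baacbdaaabcb'
  #16 SA[16]=35  'bcb'
  #17 SA[17]=30  'bdaaabcb'
  #18 SA[18]=21  'bdcddbaacbdaaabcb'
  #19 SA[19]=12  'bddaaeacabdcddbaacbdaaabcb'
  #20 SA[20]=19  'cabdcddbaacbdaaabcb'
  #21 SA[21]=36  'cb'
  #22 SA[22]=29  'cbdaaabcb'
  #23 SA[23]=23  'cddbaacbdaaabcb'
  #24 SA[24]=9  'ceebddaaeacabdcddbaacbdaaabcb'
  #25 SA[25]=31  'daaabcb'
  #26 SA[26]=14  'daaeacabdcddbaacbdaaabcb'
  #27 SA[27]=25  'dbaacbdaaabcb'
  #28 SA[28]=22  'dcddbaacbdaaabcb'
  #29 SA[29]=8  'dceebddaaeacabdcddbaacbdaaabcb'
  #30 SA[30]=13  'ddaaeacabdcddbaacbdaaabcb'
  #31 SA[31]=24  'ddbaacbdaaabcb'
  #32 SA[32]=17  'eacabdcddbaacbdaaabcb'
  #33 SA[33]=5  'eaedceebddaaeacabdcddbaacbdaaabcb'
  #34 SA[34]=11  'ebddaaeacabdcddbaacbdaaabcb'
  #35 SA[35]=7  'edceebddaaeacabdcddbaacbdaaabcb'
  #36 SA[36]=4  'eeaedceebddaaeacabdcddbaacbdaaabcb'
  #37 SA[37]=10  'eebddaaeacabdcddbaacbdaaabcb'

[0, 32, 1, 33, 27, 15, 2, 34, 20, 18, 28, 16, 6, 3, 37, 26, 35, 30, 21, 12, 19, 36, 29, 23, 9, 31, 14, 25, 22, 8, 13, 24, 17, 5, 11, 7, 4, 10]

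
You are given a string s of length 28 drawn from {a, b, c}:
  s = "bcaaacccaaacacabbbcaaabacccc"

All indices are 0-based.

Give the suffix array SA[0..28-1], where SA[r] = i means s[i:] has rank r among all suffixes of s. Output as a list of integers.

sorted suffixes:
  #0 SA[0]=19  'aaabacccc'
  #1 SA[1]=8  'aaacacabbbcaaabacccc'
  #2 SA[2]=2  'aaacccaaacacabbbcaaabacccc'
  #3 SA[3]=20  'aabacccc'
  #4 SA[4]=9  'aacacabbbcaaabacccc'
  #5 SA[5]=3  'aacccaaacacabbbcaaabacccc'
  #6 SA[6]=21  'abacccc'
  #7 SA[7]=14  'abbbcaaabacccc'
  #8 SA[8]=12  'acabbbcaaabacccc'
  #9 SA[9]=10  'acacabbbcaaabacccc'
  #10 SA[10]=4  'acccaaacacabbbcaaabacccc'
  #11 SA[11]=23  'acccc'
  #12 SA[12]=22  'bacccc'
  #13 SA[13]=15  'bbbcaaabacccc'
  #14 SA[14]=16  'bbcaaabacccc'
  #15 SA[15]=17  'bcaaabacccc'
  #16 SA[16]=0  'bcaaacccaaacacabbbcaaabacccc'
  #17 SA[17]=27  'c'
  #18 SA[18]=18  'caaabacccc'
  #19 SA[19]=7  'caaacacabbbcaaabacccc'
  #20 SA[20]=1  'caaacccaaacacabbbcaaabacccc'
  #21 SA[21]=13  'cabbbcaaabacccc'
  #22 SA[22]=11  'cacabbbcaaabacccc'
  #23 SA[23]=26  'cc'
  #24 SA[24]=6  'ccaaacacabbbcaaabacccc'
  #25 SA[25]=25  'ccc'
  #26 SA[26]=5  'cccaaacacabbbcaaabacccc'
  #27 SA[27]=24  'cccc'

[19, 8, 2, 20, 9, 3, 21, 14, 12, 10, 4, 23, 22, 15, 16, 17, 0, 27, 18, 7, 1, 13, 11, 26, 6, 25, 5, 24]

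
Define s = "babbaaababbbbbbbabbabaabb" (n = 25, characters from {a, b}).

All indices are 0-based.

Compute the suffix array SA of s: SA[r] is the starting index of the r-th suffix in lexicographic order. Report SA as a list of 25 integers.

[4, 5, 21, 19, 6, 22, 1, 16, 8, 24, 3, 20, 18, 0, 15, 7, 23, 2, 17, 14, 13, 12, 11, 10, 9]

sorted suffixes:
  #0 SA[0]=4  'aaababbbbbbbabbabaabb'
  #1 SA[1]=5  'aababbbbbbbabbabaabb'
  #2 SA[2]=21  'aabb'
  #3 SA[3]=19  'abaabb'
  #4 SA[4]=6  'ababbbbbbbabbabaabb'
  #5 SA[5]=22  'abb'
  #6 SA[6]=1  'abbaaababbbbbbbabbabaabb'
  #7 SA[7]=16  'abbabaabb'
  #8 SA[8]=8  'abbbbbbbabbabaabb'
  #9 SA[9]=24  'b'
  #10 SA[10]=3  'baaababbbbbbbabbabaabb'
  #11 SA[11]=20  'baabb'
  #12 SA[12]=18  'babaabb'
  #13 SA[13]=0  'babbaaababbbbbbbabbabaabb'
  #14 SA[14]=15  'babbabaabb'
  #15 SA[15]=7  'babbbbbbbabbabaabb'
  #16 SA[16]=23  'bb'
  #17 SA[17]=2  'bbaaababbbbbbbabbabaabb'
  #18 SA[18]=17  'bbabaabb'
  #19 SA[19]=14  'bbabbabaabb'
  #20 SA[20]=13  'bbbabbabaabb'
  #21 SA[21]=12  'bbbbabbabaabb'
  #22 SA[22]=11  'bbbbbabbabaabb'
  #23 SA[23]=10  'bbbbbbabbabaabb'
  #24 SA[24]=9  'bbbbbbbabbabaabb'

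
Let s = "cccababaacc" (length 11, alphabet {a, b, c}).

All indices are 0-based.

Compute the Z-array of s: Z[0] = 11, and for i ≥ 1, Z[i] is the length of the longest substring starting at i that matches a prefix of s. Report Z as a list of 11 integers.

Z[0]=11
i=1: fresh scan; Z[1]=2 grow→box=[1,3)
i=2: min(r-i=1, Z[1]=2)=1; Z[2]=1
i=3: fresh scan; Z[3]=0
i=4: fresh scan; Z[4]=0
i=5: fresh scan; Z[5]=0
i=6: fresh scan; Z[6]=0
i=7: fresh scan; Z[7]=0
i=8: fresh scan; Z[8]=0
i=9: fresh scan; Z[9]=2 grow→box=[9,11)
i=10: min(r-i=1, Z[1]=2)=1; Z[10]=1

[11, 2, 1, 0, 0, 0, 0, 0, 0, 2, 1]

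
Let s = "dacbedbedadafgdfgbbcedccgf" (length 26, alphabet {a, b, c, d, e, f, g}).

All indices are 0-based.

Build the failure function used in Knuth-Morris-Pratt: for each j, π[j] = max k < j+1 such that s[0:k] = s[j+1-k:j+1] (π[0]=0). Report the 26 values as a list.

π[0] = 0
j=1 s[j]='a': π[1]=0 (border '')
j=2 s[j]='c': π[2]=0 (border '')
j=3 s[j]='b': π[3]=0 (border '')
j=4 s[j]='e': π[4]=0 (border '')
j=5 s[j]='d': π[5]=1 (border 'd')
j=6 s[j]='b': k: 1→0; π[6]=0 (border '')
j=7 s[j]='e': π[7]=0 (border '')
j=8 s[j]='d': π[8]=1 (border 'd')
j=9 s[j]='a': π[9]=2 (border 'da')
j=10 s[j]='d': k: 2→0; π[10]=1 (border 'd')
j=11 s[j]='a': π[11]=2 (border 'da')
j=12 s[j]='f': k: 2→0; π[12]=0 (border '')
j=13 s[j]='g': π[13]=0 (border '')
j=14 s[j]='d': π[14]=1 (border 'd')
j=15 s[j]='f': k: 1→0; π[15]=0 (border '')
j=16 s[j]='g': π[16]=0 (border '')
j=17 s[j]='b': π[17]=0 (border '')
j=18 s[j]='b': π[18]=0 (border '')
j=19 s[j]='c': π[19]=0 (border '')
j=20 s[j]='e': π[20]=0 (border '')
j=21 s[j]='d': π[21]=1 (border 'd')
j=22 s[j]='c': k: 1→0; π[22]=0 (border '')
j=23 s[j]='c': π[23]=0 (border '')
j=24 s[j]='g': π[24]=0 (border '')
j=25 s[j]='f': π[25]=0 (border '')

[0, 0, 0, 0, 0, 1, 0, 0, 1, 2, 1, 2, 0, 0, 1, 0, 0, 0, 0, 0, 0, 1, 0, 0, 0, 0]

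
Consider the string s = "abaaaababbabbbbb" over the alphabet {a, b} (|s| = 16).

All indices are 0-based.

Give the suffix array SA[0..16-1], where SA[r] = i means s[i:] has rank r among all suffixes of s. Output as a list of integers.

sorted suffixes:
  #0 SA[0]=2  'aaaababbabbbbb'
  #1 SA[1]=3  'aaababbabbbbb'
  #2 SA[2]=4  'aababbabbbbb'
  #3 SA[3]=0  'abaaaababbabbbbb'
  #4 SA[4]=5  'ababbabbbbb'
  #5 SA[5]=7  'abbabbbbb'
  #6 SA[6]=10  'abbbbb'
  #7 SA[7]=15  'b'
  #8 SA[8]=1  'baaaababbabbbbb'
  #9 SA[9]=6  'babbabbbbb'
  #10 SA[10]=9  'babbbbb'
  #11 SA[11]=14  'bb'
  #12 SA[12]=8  'bbabbbbb'
  #13 SA[13]=13  'bbb'
  #14 SA[14]=12  'bbbb'
  #15 SA[15]=11  'bbbbb'

[2, 3, 4, 0, 5, 7, 10, 15, 1, 6, 9, 14, 8, 13, 12, 11]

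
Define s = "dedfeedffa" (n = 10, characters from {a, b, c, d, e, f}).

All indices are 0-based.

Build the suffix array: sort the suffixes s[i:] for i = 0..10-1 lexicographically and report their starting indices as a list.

rank→(start, suffix):
  0 → (9, 'a')
  1 → (0, 'dedfeedffa')
  2 → (2, 'dfeedffa')
  3 → (6, 'dffa')
  4 → (1, 'edfeedffa')
  5 → (5, 'edffa')
  6 → (4, 'eedffa')
  7 → (8, 'fa')
  8 → (3, 'feedffa')
  9 → (7, 'ffa')

[9, 0, 2, 6, 1, 5, 4, 8, 3, 7]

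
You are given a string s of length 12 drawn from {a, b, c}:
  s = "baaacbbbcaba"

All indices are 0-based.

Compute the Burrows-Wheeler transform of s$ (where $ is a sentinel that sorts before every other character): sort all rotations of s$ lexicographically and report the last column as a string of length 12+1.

abbacaa$cbbba

rank  rotation       last
    0  $baaacbbbcaba  a
    1  a$baaacbbbcab  b
    2  aaacbbbcaba$b  b
    3  aacbbbcaba$ba  a
    4  aba$baaacbbbc  c
    5  acbbbcaba$baa  a
    6  ba$baaacbbbca  a
    7  baaacbbbcaba$  $
    8  bbbcaba$baaac  c
    9  bbcaba$baaacb  b
   10  bcaba$baaacbb  b
   11  caba$baaacbbb  b
   12  cbbbcaba$baaa  a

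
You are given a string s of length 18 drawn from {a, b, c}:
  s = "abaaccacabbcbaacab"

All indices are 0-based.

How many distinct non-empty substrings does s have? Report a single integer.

142

sorted suffixes:
  #0 SA[0]=13  'aacab'
  #1 SA[1]=2  'aaccacabbcbaacab'
  #2 SA[2]=16  'ab'
  #3 SA[3]=0  'abaaccacabbcbaacab'
  #4 SA[4]=8  'abbcbaacab'
  #5 SA[5]=14  'acab'
  #6 SA[6]=6  'acabbcbaacab'
  #7 SA[7]=3  'accacabbcbaacab'
  #8 SA[8]=17  'b'
  #9 SA[9]=12  'baacab'
  #10 SA[10]=1  'baaccacabbcbaacab'
  #11 SA[11]=9  'bbcbaacab'
  #12 SA[12]=10  'bcbaacab'
  #13 SA[13]=15  'cab'
  #14 SA[14]=7  'cabbcbaacab'
  #15 SA[15]=5  'cacabbcbaacab'
  #16 SA[16]=11  'cbaacab'
  #17 SA[17]=4  'ccacabbcbaacab'

SA = [13, 2, 16, 0, 8, 14, 6, 3, 17, 12, 1, 9, 10, 15, 7, 5, 11, 4]
i: (SA[i-1],SA[i]) lcp shared
  1: (13,2) 3 'aac'
  2: (2,16) 1 'a'
  3: (16,0) 2 'ab'
  4: (0,8) 2 'ab'
  5: (8,14) 1 'a'
  6: (14,6) 4 'acab'
  7: (6,3) 2 'ac'
  8: (3,17) 0 ''
  9: (17,12) 1 'b'
  10: (12,1) 4 'baac'
  11: (1,9) 1 'b'
  12: (9,10) 1 'b'
  13: (10,15) 0 ''
  14: (15,7) 3 'cab'
  15: (7,5) 2 'ca'
  16: (5,11) 1 'c'
  17: (11,4) 1 'c'

n(n+1)/2 = 18·19/2 = 171
Σ LCP = 0 + 3 + 1 + 2 + 2 + 1 + 4 + 2 + 0 + 1 + 4 + 1 + 1 + 0 + 3 + 2 + 1 + 1 = 29
distinct = 171 − 29 = 142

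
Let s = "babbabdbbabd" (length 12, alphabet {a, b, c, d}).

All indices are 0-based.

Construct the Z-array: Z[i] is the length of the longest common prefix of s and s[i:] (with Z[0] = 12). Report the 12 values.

[12, 0, 1, 3, 0, 1, 0, 1, 3, 0, 1, 0]

Z[0]=12
i=1: i≥r, start 0; Z[1]=0
i=2: i≥r, start 0; Z[2]=1 extend→box=[2,3)
i=3: i≥r, start 0; Z[3]=3 extend→box=[3,6)
i=4: min(r-i=2, Z[1]=0)=0; Z[4]=0
i=5: min(r-i=1, Z[2]=1)=1; Z[5]=1
i=6: i≥r, start 0; Z[6]=0
i=7: i≥r, start 0; Z[7]=1 extend→box=[7,8)
i=8: i≥r, start 0; Z[8]=3 extend→box=[8,11)
i=9: min(r-i=2, Z[1]=0)=0; Z[9]=0
i=10: min(r-i=1, Z[2]=1)=1; Z[10]=1
i=11: i≥r, start 0; Z[11]=0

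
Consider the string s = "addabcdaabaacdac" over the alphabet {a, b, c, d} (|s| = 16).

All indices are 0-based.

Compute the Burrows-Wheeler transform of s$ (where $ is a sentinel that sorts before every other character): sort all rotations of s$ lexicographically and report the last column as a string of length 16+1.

cdbadda$aaabacdca

rank  rotation           last
    0  $addabcdaabaacdac  c
    1  aabaacdac$addabcd  d
    2  aacdac$addabcdaab  b
    3  abaacdac$addabcda  a
    4  abcdaabaacdac$add  d
    5  ac$addabcdaabaacd  d
    6  acdac$addabcdaaba  a
    7  addabcdaabaacdac$  $
    8  baacdac$addabcdaa  a
    9  bcdaabaacdac$adda  a
   10  c$addabcdaabaacda  a
   11  cdaabaacdac$addab  b
   12  cdac$addabcdaabaa  a
   13  daabaacdac$addabc  c
   14  dabcdaabaacdac$ad  d
   15  dac$addabcdaabaac  c
   16  ddabcdaabaacdac$a  a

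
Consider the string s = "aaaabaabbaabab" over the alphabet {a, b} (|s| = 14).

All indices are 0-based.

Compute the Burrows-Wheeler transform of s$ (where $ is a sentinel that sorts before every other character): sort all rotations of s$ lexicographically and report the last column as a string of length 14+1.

b$aabbbaaaabaaa

rank  rotation         last
    0  $aaaabaabbaabab  b
    1  aaaabaabbaabab$  $
    2  aaabaabbaabab$a  a
    3  aabaabbaabab$aa  a
    4  aabab$aaaabaabb  b
    5  aabbaabab$aaaab  b
    6  ab$aaaabaabbaab  b
    7  abaabbaabab$aaa  a
    8  abab$aaaabaabba  a
    9  abbaabab$aaaaba  a
   10  b$aaaabaabbaaba  a
   11  baabab$aaaabaab  b
   12  baabbaabab$aaaa  a
   13  bab$aaaabaabbaa  a
   14  bbaabab$aaaabaa  a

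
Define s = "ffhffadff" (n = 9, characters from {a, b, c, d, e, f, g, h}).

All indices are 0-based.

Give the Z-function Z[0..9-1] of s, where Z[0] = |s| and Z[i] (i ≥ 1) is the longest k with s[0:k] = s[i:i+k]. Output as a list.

Z[0]=9
i=1: i≥r, start 0; Z[1]=1 grow→box=[1,2)
i=2: i≥r, start 0; Z[2]=0
i=3: i≥r, start 0; Z[3]=2 grow→box=[3,5)
i=4: min(r-i=1, Z[1]=1)=1; Z[4]=1
i=5: i≥r, start 0; Z[5]=0
i=6: i≥r, start 0; Z[6]=0
i=7: i≥r, start 0; Z[7]=2 grow→box=[7,9)
i=8: min(r-i=1, Z[1]=1)=1; Z[8]=1

[9, 1, 0, 2, 1, 0, 0, 2, 1]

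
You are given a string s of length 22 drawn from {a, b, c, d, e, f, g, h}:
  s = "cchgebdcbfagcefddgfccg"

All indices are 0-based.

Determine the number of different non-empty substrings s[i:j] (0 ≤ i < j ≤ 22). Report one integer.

238

rank | idx | suffix
   0 |  10 | agcefddgfccg
   1 |   5 | bdcbfagcefddgfccg
   2 |   8 | bfagcefddgfccg
   3 |   7 | cbfagcefddgfccg
   4 |  19 | ccg
   5 |   0 | cchgebdcbfagcefddgfccg
   6 |  12 | cefddgfccg
   7 |  20 | cg
   8 |   1 | chgebdcbfagcefddgfccg
   9 |   6 | dcbfagcefddgfccg
  10 |  15 | ddgfccg
  11 |  16 | dgfccg
  12 |   4 | ebdcbfagcefddgfccg
  13 |  13 | efddgfccg
  14 |   9 | fagcefddgfccg
  15 |  18 | fccg
  16 |  14 | fddgfccg
  17 |  21 | g
  18 |  11 | gcefddgfccg
  19 |   3 | gebdcbfagcefddgfccg
  20 |  17 | gfccg
  21 |   2 | hgebdcbfagcefddgfccg

SA = [10, 5, 8, 7, 19, 0, 12, 20, 1, 6, 15, 16, 4, 13, 9, 18, 14, 21, 11, 3, 17, 2]
i: (SA[i-1],SA[i]) lcp shared
  1: (10,5) 0 ''
  2: (5,8) 1 'b'
  3: (8,7) 0 ''
  4: (7,19) 1 'c'
  5: (19,0) 2 'cc'
  6: (0,12) 1 'c'
  7: (12,20) 1 'c'
  8: (20,1) 1 'c'
  9: (1,6) 0 ''
  10: (6,15) 1 'd'
  11: (15,16) 1 'd'
  12: (16,4) 0 ''
  13: (4,13) 1 'e'
  14: (13,9) 0 ''
  15: (9,18) 1 'f'
  16: (18,14) 1 'f'
  17: (14,21) 0 ''
  18: (21,11) 1 'g'
  19: (11,3) 1 'g'
  20: (3,17) 1 'g'
  21: (17,2) 0 ''

n(n+1)/2 = 22·23/2 = 253
Σ LCP = 0 + 0 + 1 + 0 + 1 + 2 + 1 + 1 + 1 + 0 + 1 + 1 + 0 + 1 + 0 + 1 + 1 + 0 + 1 + 1 + 1 + 0 = 15
distinct = 253 − 15 = 238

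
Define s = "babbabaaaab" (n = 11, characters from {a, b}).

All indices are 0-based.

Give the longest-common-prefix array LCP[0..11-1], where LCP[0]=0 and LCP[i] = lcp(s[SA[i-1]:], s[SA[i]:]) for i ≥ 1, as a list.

rank | idx | suffix
   0 |   6 | aaaab
   1 |   7 | aaab
   2 |   8 | aab
   3 |   9 | ab
   4 |   4 | abaaaab
   5 |   1 | abbabaaaab
   6 |  10 | b
   7 |   5 | baaaab
   8 |   3 | babaaaab
   9 |   0 | babbabaaaab
  10 |   2 | bbabaaaab

SA = [6, 7, 8, 9, 4, 1, 10, 5, 3, 0, 2]
[i] adj suffixes → lcp
  [1] 6/7 → 3 ('aaa')
  [2] 7/8 → 2 ('aa')
  [3] 8/9 → 1 ('a')
  [4] 9/4 → 2 ('ab')
  [5] 4/1 → 2 ('ab')
  [6] 1/10 → 0 ('')
  [7] 10/5 → 1 ('b')
  [8] 5/3 → 2 ('ba')
  [9] 3/0 → 3 ('bab')
  [10] 0/2 → 1 ('b')

[0, 3, 2, 1, 2, 2, 0, 1, 2, 3, 1]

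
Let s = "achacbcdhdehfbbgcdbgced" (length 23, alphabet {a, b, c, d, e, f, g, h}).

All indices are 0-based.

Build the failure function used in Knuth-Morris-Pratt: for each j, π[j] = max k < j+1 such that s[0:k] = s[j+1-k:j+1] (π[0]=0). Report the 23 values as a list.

[0, 0, 0, 1, 2, 0, 0, 0, 0, 0, 0, 0, 0, 0, 0, 0, 0, 0, 0, 0, 0, 0, 0]

π[0] = 0
j=1 s[j]='c': π[1]=0 (border '')
j=2 s[j]='h': π[2]=0 (border '')
j=3 s[j]='a': π[3]=1 (border 'a')
j=4 s[j]='c': π[4]=2 (border 'ac')
j=5 s[j]='b': k: 2→0; π[5]=0 (border '')
j=6 s[j]='c': π[6]=0 (border '')
j=7 s[j]='d': π[7]=0 (border '')
j=8 s[j]='h': π[8]=0 (border '')
j=9 s[j]='d': π[9]=0 (border '')
j=10 s[j]='e': π[10]=0 (border '')
j=11 s[j]='h': π[11]=0 (border '')
j=12 s[j]='f': π[12]=0 (border '')
j=13 s[j]='b': π[13]=0 (border '')
j=14 s[j]='b': π[14]=0 (border '')
j=15 s[j]='g': π[15]=0 (border '')
j=16 s[j]='c': π[16]=0 (border '')
j=17 s[j]='d': π[17]=0 (border '')
j=18 s[j]='b': π[18]=0 (border '')
j=19 s[j]='g': π[19]=0 (border '')
j=20 s[j]='c': π[20]=0 (border '')
j=21 s[j]='e': π[21]=0 (border '')
j=22 s[j]='d': π[22]=0 (border '')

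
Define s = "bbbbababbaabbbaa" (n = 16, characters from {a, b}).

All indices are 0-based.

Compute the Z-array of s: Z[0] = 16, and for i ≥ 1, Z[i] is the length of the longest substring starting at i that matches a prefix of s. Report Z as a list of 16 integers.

[16, 3, 2, 1, 0, 1, 0, 2, 1, 0, 0, 3, 2, 1, 0, 0]

Z[0]=16
i=1: fresh scan; Z[1]=3 extend→box=[1,4)
i=2: min(r-i=2, Z[1]=3)=2; Z[2]=2
i=3: min(r-i=1, Z[2]=2)=1; Z[3]=1
i=4: fresh scan; Z[4]=0
i=5: fresh scan; Z[5]=1 extend→box=[5,6)
i=6: fresh scan; Z[6]=0
i=7: fresh scan; Z[7]=2 extend→box=[7,9)
i=8: min(r-i=1, Z[1]=3)=1; Z[8]=1
i=9: fresh scan; Z[9]=0
i=10: fresh scan; Z[10]=0
i=11: fresh scan; Z[11]=3 extend→box=[11,14)
i=12: min(r-i=2, Z[1]=3)=2; Z[12]=2
i=13: min(r-i=1, Z[2]=2)=1; Z[13]=1
i=14: fresh scan; Z[14]=0
i=15: fresh scan; Z[15]=0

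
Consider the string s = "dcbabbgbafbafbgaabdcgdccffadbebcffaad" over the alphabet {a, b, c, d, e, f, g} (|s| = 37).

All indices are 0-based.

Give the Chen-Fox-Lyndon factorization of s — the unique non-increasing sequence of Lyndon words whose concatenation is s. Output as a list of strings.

emit factor 1: 'd' (i=0, period=1)
emit factor 2: 'c' (i=1, period=1)
emit factor 3: 'b' (i=2, period=1)
emit factor 4: 'abbgbafbafbg' (i=3, period=12)
emit factor 5: 'aabdcgdccffadbebcffaad' (i=15, period=22)

["d", "c", "b", "abbgbafbafbg", "aabdcgdccffadbebcffaad"]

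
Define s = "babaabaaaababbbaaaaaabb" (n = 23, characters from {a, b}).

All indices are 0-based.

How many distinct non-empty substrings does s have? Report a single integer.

sorted suffixes:
  #0 SA[0]=15  'aaaaaabb'
  #1 SA[1]=16  'aaaaabb'
  #2 SA[2]=6  'aaaababbbaaaaaabb'
  #3 SA[3]=17  'aaaabb'
  #4 SA[4]=7  'aaababbbaaaaaabb'
  #5 SA[5]=18  'aaabb'
  #6 SA[6]=3  'aabaaaababbbaaaaaabb'
  #7 SA[7]=8  'aababbbaaaaaabb'
  #8 SA[8]=19  'aabb'
  #9 SA[9]=4  'abaaaababbbaaaaaabb'
  #10 SA[10]=1  'abaabaaaababbbaaaaaabb'
  #11 SA[11]=9  'ababbbaaaaaabb'
  #12 SA[12]=20  'abb'
  #13 SA[13]=11  'abbbaaaaaabb'
  #14 SA[14]=22  'b'
  #15 SA[15]=14  'baaaaaabb'
  #16 SA[16]=5  'baaaababbbaaaaaabb'
  #17 SA[17]=2  'baabaaaababbbaaaaaabb'
  #18 SA[18]=0  'babaabaaaababbbaaaaaabb'
  #19 SA[19]=10  'babbbaaaaaabb'
  #20 SA[20]=21  'bb'
  #21 SA[21]=13  'bbaaaaaabb'
  #22 SA[22]=12  'bbbaaaaaabb'

SA = [15, 16, 6, 17, 7, 18, 3, 8, 19, 4, 1, 9, 20, 11, 22, 14, 5, 2, 0, 10, 21, 13, 12]
i: (SA[i-1],SA[i]) lcp shared
  1: (15,16) 5 'aaaaa'
  2: (16,6) 4 'aaaa'
  3: (6,17) 5 'aaaab'
  4: (17,7) 3 'aaa'
  5: (7,18) 4 'aaab'
  6: (18,3) 2 'aa'
  7: (3,8) 4 'aaba'
  8: (8,19) 3 'aab'
  9: (19,4) 1 'a'
  10: (4,1) 4 'abaa'
  11: (1,9) 3 'aba'
  12: (9,20) 2 'ab'
  13: (20,11) 3 'abb'
  14: (11,22) 0 ''
  15: (22,14) 1 'b'
  16: (14,5) 5 'baaaa'
  17: (5,2) 3 'baa'
  18: (2,0) 2 'ba'
  19: (0,10) 3 'bab'
  20: (10,21) 1 'b'
  21: (21,13) 2 'bb'
  22: (13,12) 2 'bb'

n(n+1)/2 = 23·24/2 = 276
Σ LCP = 0 + 5 + 4 + 5 + 3 + 4 + 2 + 4 + 3 + 1 + 4 + 3 + 2 + 3 + 0 + 1 + 5 + 3 + 2 + 3 + 1 + 2 + 2 = 62
distinct = 276 − 62 = 214

214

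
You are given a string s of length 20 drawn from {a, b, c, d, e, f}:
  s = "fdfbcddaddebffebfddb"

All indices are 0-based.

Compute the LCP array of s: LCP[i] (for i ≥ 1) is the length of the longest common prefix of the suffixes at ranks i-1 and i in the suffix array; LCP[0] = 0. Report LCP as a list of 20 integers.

rank→(start, suffix):
  0 → (7, 'addebffebfddb')
  1 → (19, 'b')
  2 → (3, 'bcddaddebffebfddb')
  3 → (15, 'bfddb')
  4 → (11, 'bffebfddb')
  5 → (4, 'cddaddebffebfddb')
  6 → (6, 'daddebffebfddb')
  7 → (18, 'db')
  8 → (5, 'ddaddebffebfddb')
  9 → (17, 'ddb')
  10 → (8, 'ddebffebfddb')
  11 → (9, 'debffebfddb')
  12 → (1, 'dfbcddaddebffebfddb')
  13 → (14, 'ebfddb')
  14 → (10, 'ebffebfddb')
  15 → (2, 'fbcddaddebffebfddb')
  16 → (16, 'fddb')
  17 → (0, 'fdfbcddaddebffebfddb')
  18 → (13, 'febfddb')
  19 → (12, 'ffebfddb')

SA = [7, 19, 3, 15, 11, 4, 6, 18, 5, 17, 8, 9, 1, 14, 10, 2, 16, 0, 13, 12]
[i] adj suffixes → lcp
  [1] 7/19 → 0 ('')
  [2] 19/3 → 1 ('b')
  [3] 3/15 → 1 ('b')
  [4] 15/11 → 2 ('bf')
  [5] 11/4 → 0 ('')
  [6] 4/6 → 0 ('')
  [7] 6/18 → 1 ('d')
  [8] 18/5 → 1 ('d')
  [9] 5/17 → 2 ('dd')
  [10] 17/8 → 2 ('dd')
  [11] 8/9 → 1 ('d')
  [12] 9/1 → 1 ('d')
  [13] 1/14 → 0 ('')
  [14] 14/10 → 3 ('ebf')
  [15] 10/2 → 0 ('')
  [16] 2/16 → 1 ('f')
  [17] 16/0 → 2 ('fd')
  [18] 0/13 → 1 ('f')
  [19] 13/12 → 1 ('f')

[0, 0, 1, 1, 2, 0, 0, 1, 1, 2, 2, 1, 1, 0, 3, 0, 1, 2, 1, 1]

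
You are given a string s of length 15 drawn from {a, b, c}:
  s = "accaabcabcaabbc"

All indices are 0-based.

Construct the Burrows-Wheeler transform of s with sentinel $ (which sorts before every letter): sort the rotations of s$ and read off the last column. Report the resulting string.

cccaca$abaabbcba

rank  rotation          last
    0  $accaabcabcaabbc  c
    1  aabbc$accaabcabc  c
    2  aabcabcaabbc$acc  c
    3  abbc$accaabcabca  a
    4  abcaabbc$accaabc  c
    5  abcabcaabbc$acca  a
    6  accaabcabcaabbc$  $
    7  bbc$accaabcabcaa  a
    8  bc$accaabcabcaab  b
    9  bcaabbc$accaabca  a
   10  bcabcaabbc$accaa  a
   11  c$accaabcabcaabb  b
   12  caabbc$accaabcab  b
   13  caabcabcaabbc$ac  c
   14  cabcaabbc$accaab  b
   15  ccaabcabcaabbc$a  a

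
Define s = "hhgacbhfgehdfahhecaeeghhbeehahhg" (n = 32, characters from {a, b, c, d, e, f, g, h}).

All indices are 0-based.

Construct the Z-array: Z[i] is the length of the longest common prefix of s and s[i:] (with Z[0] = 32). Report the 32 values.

Z[0]=32
i=1: i≥r, start 0; Z[1]=1 extend→box=[1,2)
i=2: i≥r, start 0; Z[2]=0
i=3: i≥r, start 0; Z[3]=0
i=4: i≥r, start 0; Z[4]=0
i=5: i≥r, start 0; Z[5]=0
i=6: i≥r, start 0; Z[6]=1 extend→box=[6,7)
i=7: i≥r, start 0; Z[7]=0
i=8: i≥r, start 0; Z[8]=0
i=9: i≥r, start 0; Z[9]=0
i=10: i≥r, start 0; Z[10]=1 extend→box=[10,11)
i=11: i≥r, start 0; Z[11]=0
i=12: i≥r, start 0; Z[12]=0
i=13: i≥r, start 0; Z[13]=0
i=14: i≥r, start 0; Z[14]=2 extend→box=[14,16)
i=15: min(r-i=1, Z[1]=1)=1; Z[15]=1
i=16: i≥r, start 0; Z[16]=0
i=17: i≥r, start 0; Z[17]=0
i=18: i≥r, start 0; Z[18]=0
i=19: i≥r, start 0; Z[19]=0
i=20: i≥r, start 0; Z[20]=0
i=21: i≥r, start 0; Z[21]=0
i=22: i≥r, start 0; Z[22]=2 extend→box=[22,24)
i=23: min(r-i=1, Z[1]=1)=1; Z[23]=1
i=24: i≥r, start 0; Z[24]=0
i=25: i≥r, start 0; Z[25]=0
i=26: i≥r, start 0; Z[26]=0
i=27: i≥r, start 0; Z[27]=1 extend→box=[27,28)
i=28: i≥r, start 0; Z[28]=0
i=29: i≥r, start 0; Z[29]=3 extend→box=[29,32)
i=30: min(r-i=2, Z[1]=1)=1; Z[30]=1
i=31: min(r-i=1, Z[2]=0)=0; Z[31]=0

[32, 1, 0, 0, 0, 0, 1, 0, 0, 0, 1, 0, 0, 0, 2, 1, 0, 0, 0, 0, 0, 0, 2, 1, 0, 0, 0, 1, 0, 3, 1, 0]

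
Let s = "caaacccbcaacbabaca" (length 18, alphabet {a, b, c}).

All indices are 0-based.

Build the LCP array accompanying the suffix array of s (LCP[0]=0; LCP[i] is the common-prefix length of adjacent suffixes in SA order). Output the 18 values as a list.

sorted suffixes:
  #0 SA[0]=17  'a'
  #1 SA[1]=1  'aaacccbcaacbabaca'
  #2 SA[2]=9  'aacbabaca'
  #3 SA[3]=2  'aacccbcaacbabaca'
  #4 SA[4]=13  'abaca'
  #5 SA[5]=15  'aca'
  #6 SA[6]=10  'acbabaca'
  #7 SA[7]=3  'acccbcaacbabaca'
  #8 SA[8]=12  'babaca'
  #9 SA[9]=14  'baca'
  #10 SA[10]=7  'bcaacbabaca'
  #11 SA[11]=16  'ca'
  #12 SA[12]=0  'caaacccbcaacbabaca'
  #13 SA[13]=8  'caacbabaca'
  #14 SA[14]=11  'cbabaca'
  #15 SA[15]=6  'cbcaacbabaca'
  #16 SA[16]=5  'ccbcaacbabaca'
  #17 SA[17]=4  'cccbcaacbabaca'

SA = [17, 1, 9, 2, 13, 15, 10, 3, 12, 14, 7, 16, 0, 8, 11, 6, 5, 4]
[i] adj suffixes → lcp
  [1] 17/1 → 1 ('a')
  [2] 1/9 → 2 ('aa')
  [3] 9/2 → 3 ('aac')
  [4] 2/13 → 1 ('a')
  [5] 13/15 → 1 ('a')
  [6] 15/10 → 2 ('ac')
  [7] 10/3 → 2 ('ac')
  [8] 3/12 → 0 ('')
  [9] 12/14 → 2 ('ba')
  [10] 14/7 → 1 ('b')
  [11] 7/16 → 0 ('')
  [12] 16/0 → 2 ('ca')
  [13] 0/8 → 3 ('caa')
  [14] 8/11 → 1 ('c')
  [15] 11/6 → 2 ('cb')
  [16] 6/5 → 1 ('c')
  [17] 5/4 → 2 ('cc')

[0, 1, 2, 3, 1, 1, 2, 2, 0, 2, 1, 0, 2, 3, 1, 2, 1, 2]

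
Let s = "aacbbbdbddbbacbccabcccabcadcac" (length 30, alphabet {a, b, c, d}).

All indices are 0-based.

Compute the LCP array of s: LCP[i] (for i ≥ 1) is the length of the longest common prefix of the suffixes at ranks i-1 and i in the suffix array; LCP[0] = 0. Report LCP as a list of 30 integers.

[0, 1, 3, 1, 2, 3, 1, 0, 1, 2, 2, 1, 2, 3, 1, 2, 0, 1, 4, 2, 2, 1, 2, 1, 5, 2, 0, 2, 1, 1]

sorted suffixes:
  #0 SA[0]=0  'aacbbbdbddbbacbccabcccabcadcac'
  #1 SA[1]=22  'abcadcac'
  #2 SA[2]=17  'abcccabcadcac'
  #3 SA[3]=28  'ac'
  #4 SA[4]=1  'acbbbdbddbbacbccabcccabcadcac'
  #5 SA[5]=12  'acbccabcccabcadcac'
  #6 SA[6]=25  'adcac'
  #7 SA[7]=11  'bacbccabcccabcadcac'
  #8 SA[8]=10  'bbacbccabcccabcadcac'
  #9 SA[9]=3  'bbbdbddbbacbccabcccabcadcac'
  #10 SA[10]=4  'bbdbddbbacbccabcccabcadcac'
  #11 SA[11]=23  'bcadcac'
  #12 SA[12]=14  'bccabcccabcadcac'
  #13 SA[13]=18  'bcccabcadcac'
  #14 SA[14]=5  'bdbddbbacbccabcccabcadcac'
  #15 SA[15]=7  'bddbbacbccabcccabcadcac'
  #16 SA[16]=29  'c'
  #17 SA[17]=21  'cabcadcac'
  #18 SA[18]=16  'cabcccabcadcac'
  #19 SA[19]=27  'cac'
  #20 SA[20]=24  'cadcac'
  #21 SA[21]=2  'cbbbdbddbbacbccabcccabcadcac'
  #22 SA[22]=13  'cbccabcccabcadcac'
  #23 SA[23]=20  'ccabcadcac'
  #24 SA[24]=15  'ccabcccabcadcac'
  #25 SA[25]=19  'cccabcadcac'
  #26 SA[26]=9  'dbbacbccabcccabcadcac'
  #27 SA[27]=6  'dbddbbacbccabcccabcadcac'
  #28 SA[28]=26  'dcac'
  #29 SA[29]=8  'ddbbacbccabcccabcadcac'

SA = [0, 22, 17, 28, 1, 12, 25, 11, 10, 3, 4, 23, 14, 18, 5, 7, 29, 21, 16, 27, 24, 2, 13, 20, 15, 19, 9, 6, 26, 8]
[i] adj suffixes → lcp
  [1] 0/22 → 1 ('a')
  [2] 22/17 → 3 ('abc')
  [3] 17/28 → 1 ('a')
  [4] 28/1 → 2 ('ac')
  [5] 1/12 → 3 ('acb')
  [6] 12/25 → 1 ('a')
  [7] 25/11 → 0 ('')
  [8] 11/10 → 1 ('b')
  [9] 10/3 → 2 ('bb')
  [10] 3/4 → 2 ('bb')
  [11] 4/23 → 1 ('b')
  [12] 23/14 → 2 ('bc')
  [13] 14/18 → 3 ('bcc')
  [14] 18/5 → 1 ('b')
  [15] 5/7 → 2 ('bd')
  [16] 7/29 → 0 ('')
  [17] 29/21 → 1 ('c')
  [18] 21/16 → 4 ('cabc')
  [19] 16/27 → 2 ('ca')
  [20] 27/24 → 2 ('ca')
  [21] 24/2 → 1 ('c')
  [22] 2/13 → 2 ('cb')
  [23] 13/20 → 1 ('c')
  [24] 20/15 → 5 ('ccabc')
  [25] 15/19 → 2 ('cc')
  [26] 19/9 → 0 ('')
  [27] 9/6 → 2 ('db')
  [28] 6/26 → 1 ('d')
  [29] 26/8 → 1 ('d')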